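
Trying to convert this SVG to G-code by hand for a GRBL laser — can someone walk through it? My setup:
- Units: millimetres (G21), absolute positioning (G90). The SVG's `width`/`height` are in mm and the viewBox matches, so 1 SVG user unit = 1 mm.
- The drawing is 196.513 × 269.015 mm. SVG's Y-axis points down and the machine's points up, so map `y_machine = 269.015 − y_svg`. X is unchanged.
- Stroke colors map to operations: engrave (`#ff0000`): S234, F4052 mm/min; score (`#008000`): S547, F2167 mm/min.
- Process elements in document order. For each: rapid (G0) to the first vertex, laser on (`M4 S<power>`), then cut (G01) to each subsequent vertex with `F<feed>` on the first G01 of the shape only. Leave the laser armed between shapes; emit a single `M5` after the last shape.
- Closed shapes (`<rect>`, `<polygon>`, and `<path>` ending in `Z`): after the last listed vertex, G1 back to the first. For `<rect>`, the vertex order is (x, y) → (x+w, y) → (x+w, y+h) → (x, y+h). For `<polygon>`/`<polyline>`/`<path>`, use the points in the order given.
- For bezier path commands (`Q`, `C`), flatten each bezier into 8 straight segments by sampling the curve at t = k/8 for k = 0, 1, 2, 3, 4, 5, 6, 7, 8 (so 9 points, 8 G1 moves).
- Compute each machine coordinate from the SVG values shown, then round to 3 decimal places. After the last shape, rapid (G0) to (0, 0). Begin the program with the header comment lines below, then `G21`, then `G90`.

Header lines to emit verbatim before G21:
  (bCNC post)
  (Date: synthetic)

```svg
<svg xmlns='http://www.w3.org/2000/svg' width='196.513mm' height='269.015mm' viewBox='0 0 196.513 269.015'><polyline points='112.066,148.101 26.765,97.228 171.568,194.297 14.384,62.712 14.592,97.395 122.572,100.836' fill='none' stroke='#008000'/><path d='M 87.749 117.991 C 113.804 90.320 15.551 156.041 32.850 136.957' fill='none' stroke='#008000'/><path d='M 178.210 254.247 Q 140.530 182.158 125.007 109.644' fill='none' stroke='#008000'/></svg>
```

(bCNC post)
(Date: synthetic)
G21
G90
G0 X112.066 Y120.914
M4 S547
G01 X26.765 Y171.787 F2167
G01 X171.568 Y74.718
G01 X14.384 Y206.303
G01 X14.592 Y171.620
G01 X122.572 Y168.179
G0 X87.749 Y151.024
M4 S547
G01 X92.161 Y157.371 F2167
G01 X87.730 Y157.051
G01 X77.267 Y152.151
G01 X63.583 Y144.761
G01 X49.488 Y136.969
G01 X37.794 Y130.862
G01 X31.311 Y128.529
G01 X32.850 Y132.058
G0 X178.210 Y14.768
M4 S547
G01 X169.136 Y32.797 F2167
G01 X160.755 Y50.839
G01 X153.066 Y68.895
G01 X146.069 Y86.963
G01 X139.765 Y105.045
G01 X134.153 Y123.141
G01 X129.234 Y141.249
G01 X125.007 Y159.371
M5
G0 X0.000 Y0.000

1 u = 1 mm; y_m = 269.015 − y.

[1] `<polyline>` open polyline, #008000→score S547 F2167: (112.066,120.914) → (26.765,171.787) → (171.568,74.718) → (14.384,206.303) → (14.592,171.620) → (122.572,168.179)

[2] `<path>` cubic bezier, #008000→score S547 F2167: (87.749,151.024) → (92.161,157.371) → (87.730,157.051) → (77.267,152.151) → (63.583,144.761) → (49.488,136.969) → (37.794,130.862) → (31.311,128.529) → (32.850,132.058)

[3] `<path>` quadratic bezier, #008000→score S547 F2167: (178.210,14.768) → (169.136,32.797) → (160.755,50.839) → (153.066,68.895) → (146.069,86.963) → (139.765,105.045) → (134.153,123.141) → (129.234,141.249) → (125.007,159.371)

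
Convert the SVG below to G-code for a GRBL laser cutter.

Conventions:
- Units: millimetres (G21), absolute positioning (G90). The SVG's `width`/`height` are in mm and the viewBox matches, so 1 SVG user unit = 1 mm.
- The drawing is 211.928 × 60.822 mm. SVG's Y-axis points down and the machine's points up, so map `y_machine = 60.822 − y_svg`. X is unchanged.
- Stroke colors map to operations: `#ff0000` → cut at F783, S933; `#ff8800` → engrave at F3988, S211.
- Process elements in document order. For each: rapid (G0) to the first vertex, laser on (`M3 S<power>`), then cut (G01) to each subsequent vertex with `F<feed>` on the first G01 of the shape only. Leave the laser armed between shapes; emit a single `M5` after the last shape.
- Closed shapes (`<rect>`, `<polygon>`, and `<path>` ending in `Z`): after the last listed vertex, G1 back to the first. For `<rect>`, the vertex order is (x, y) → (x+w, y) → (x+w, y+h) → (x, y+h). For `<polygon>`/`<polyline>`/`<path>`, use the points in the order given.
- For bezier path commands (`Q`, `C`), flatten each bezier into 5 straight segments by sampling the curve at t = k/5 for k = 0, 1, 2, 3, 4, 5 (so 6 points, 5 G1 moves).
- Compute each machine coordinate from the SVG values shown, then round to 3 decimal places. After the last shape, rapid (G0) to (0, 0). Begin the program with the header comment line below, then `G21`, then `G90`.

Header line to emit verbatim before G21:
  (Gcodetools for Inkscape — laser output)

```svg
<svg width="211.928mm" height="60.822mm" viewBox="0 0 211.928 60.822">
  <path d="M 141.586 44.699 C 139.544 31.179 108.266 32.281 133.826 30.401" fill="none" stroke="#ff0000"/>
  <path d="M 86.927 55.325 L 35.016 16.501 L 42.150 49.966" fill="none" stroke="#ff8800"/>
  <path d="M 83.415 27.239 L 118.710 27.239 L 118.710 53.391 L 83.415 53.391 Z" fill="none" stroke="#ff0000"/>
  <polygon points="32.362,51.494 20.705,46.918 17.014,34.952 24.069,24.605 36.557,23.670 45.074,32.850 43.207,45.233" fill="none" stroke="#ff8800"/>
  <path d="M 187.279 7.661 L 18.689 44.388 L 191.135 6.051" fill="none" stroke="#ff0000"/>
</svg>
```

(Gcodetools for Inkscape — laser output)
G21
G90
G0 X141.586 Y16.123
M3 S933
G01 X137.541 Y22.621 F783
G01 X130.611 Y26.455
G01 X124.928 Y28.470
G01 X124.622 Y29.510
G01 X133.826 Y30.421
G0 X86.927 Y5.497
M3 S211
G01 X35.016 Y44.321 F3988
G01 X42.150 Y10.856
G0 X83.415 Y33.583
M3 S933
G01 X118.710 Y33.583 F783
G01 X118.710 Y7.431
G01 X83.415 Y7.431
G01 X83.415 Y33.583
G0 X32.362 Y9.328
M3 S211
G01 X20.705 Y13.904 F3988
G01 X17.014 Y25.870
G01 X24.069 Y36.217
G01 X36.557 Y37.152
G01 X45.074 Y27.972
G01 X43.207 Y15.589
G01 X32.362 Y9.328
G0 X187.279 Y53.161
M3 S933
G01 X18.689 Y16.434 F783
G01 X191.135 Y54.771
M5
G0 X0.000 Y0.000

viewBox `0 0 211.928 60.822` with mm width/height → 1 unit = 1 mm. Flip: y_m = 60.822 − y_svg.

**Shape 1** — `<path>` cubic bezier, stroke `#ff0000` → cut (S933, F783). Control points (SVG): P0=(141.586,44.699), P1=(139.544,31.179), P2=(108.266,32.281), P3=(133.826,30.401); sampled at t=k/5. Machine vertices: (141.586,16.123) → (137.541,22.621) → (130.611,26.455) → (124.928,28.470) → (124.622,29.510) → (133.826,30.421). Open path.

**Shape 2** — `<path>` open polyline, stroke `#ff8800` → engrave (S211, F3988). Machine vertices: (86.927,5.497) → (35.016,44.321) → (42.150,10.856). Open path.

**Shape 3** — `<path>` rectangle, stroke `#ff0000` → cut (S933, F783). Machine vertices: (83.415,33.583) → (118.710,33.583) → (118.710,7.431) → (83.415,7.431) → (83.415,33.583). Closed: final G1 returns to the first vertex.

**Shape 4** — `<polygon>` regular polygon, stroke `#ff8800` → engrave (S211, F3988). Machine vertices: (32.362,9.328) → (20.705,13.904) → (17.014,25.870) → (24.069,36.217) → (36.557,37.152) → (45.074,27.972) → (43.207,15.589) → (32.362,9.328). Closed: final G1 returns to the first vertex.

**Shape 5** — `<path>` open polyline, stroke `#ff0000` → cut (S933, F783). Machine vertices: (187.279,53.161) → (18.689,16.434) → (191.135,54.771). Open path.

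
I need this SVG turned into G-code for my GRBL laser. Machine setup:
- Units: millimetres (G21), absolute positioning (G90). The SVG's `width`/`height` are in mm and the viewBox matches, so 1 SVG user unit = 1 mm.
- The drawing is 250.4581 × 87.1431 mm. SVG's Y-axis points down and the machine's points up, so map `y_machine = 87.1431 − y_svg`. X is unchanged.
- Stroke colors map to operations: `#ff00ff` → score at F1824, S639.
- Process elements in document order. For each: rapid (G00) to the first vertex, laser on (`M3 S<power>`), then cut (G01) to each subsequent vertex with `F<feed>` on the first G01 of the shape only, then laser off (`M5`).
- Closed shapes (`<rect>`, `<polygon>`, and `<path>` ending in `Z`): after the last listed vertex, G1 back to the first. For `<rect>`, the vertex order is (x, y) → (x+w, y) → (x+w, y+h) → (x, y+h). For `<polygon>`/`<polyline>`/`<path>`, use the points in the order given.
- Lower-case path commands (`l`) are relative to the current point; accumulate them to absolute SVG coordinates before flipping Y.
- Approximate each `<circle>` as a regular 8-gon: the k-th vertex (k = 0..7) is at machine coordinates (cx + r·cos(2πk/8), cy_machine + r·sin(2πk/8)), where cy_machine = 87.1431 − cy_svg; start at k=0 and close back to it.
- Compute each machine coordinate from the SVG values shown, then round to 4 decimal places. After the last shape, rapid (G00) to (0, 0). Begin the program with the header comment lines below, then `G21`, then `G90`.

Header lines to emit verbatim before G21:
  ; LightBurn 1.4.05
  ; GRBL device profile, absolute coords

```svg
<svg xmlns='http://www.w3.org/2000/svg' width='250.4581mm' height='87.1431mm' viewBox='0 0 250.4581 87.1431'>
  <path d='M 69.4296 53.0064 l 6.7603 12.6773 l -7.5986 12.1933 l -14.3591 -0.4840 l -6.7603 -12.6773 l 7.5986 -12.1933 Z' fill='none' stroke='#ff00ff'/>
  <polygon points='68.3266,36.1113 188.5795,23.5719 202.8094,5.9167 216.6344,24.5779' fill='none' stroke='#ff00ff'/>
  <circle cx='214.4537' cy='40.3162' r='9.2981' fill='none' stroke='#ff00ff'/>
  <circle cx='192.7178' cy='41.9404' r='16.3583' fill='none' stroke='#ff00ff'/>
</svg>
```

; LightBurn 1.4.05
; GRBL device profile, absolute coords
G21
G90
G00 X69.4296 Y34.1367
M3 S639
G01 X76.1899 Y21.4594 F1824
G01 X68.5913 Y9.2661
G01 X54.2322 Y9.7501
G01 X47.4719 Y22.4274
G01 X55.0705 Y34.6207
G01 X69.4296 Y34.1367
M5
G00 X68.3266 Y51.0318
M3 S639
G01 X188.5795 Y63.5712 F1824
G01 X202.8094 Y81.2264
G01 X216.6344 Y62.5652
G01 X68.3266 Y51.0318
M5
G00 X223.7518 Y46.8269
M3 S639
G01 X221.0284 Y53.4016 F1824
G01 X214.4537 Y56.1250
G01 X207.8790 Y53.4016
G01 X205.1556 Y46.8269
G01 X207.8790 Y40.2522
G01 X214.4537 Y37.5288
G01 X221.0284 Y40.2522
G01 X223.7518 Y46.8269
M5
G00 X209.0761 Y45.2027
M3 S639
G01 X204.2849 Y56.7698 F1824
G01 X192.7178 Y61.5610
G01 X181.1507 Y56.7698
G01 X176.3595 Y45.2027
G01 X181.1507 Y33.6356
G01 X192.7178 Y28.8444
G01 X204.2849 Y33.6356
G01 X209.0761 Y45.2027
M5
G00 X0.0000 Y0.0000

1 u = 1 mm; y_m = 87.1431 − y.

[1] `<path>` regular polygon, #ff00ff→score S639 F1824: (69.4296,34.1367) → (76.1899,21.4594) → (68.5913,9.2661) → (54.2322,9.7501) → (47.4719,22.4274) → (55.0705,34.6207) → (69.4296,34.1367) (closed)

[2] `<polygon>` closed polygon, #ff00ff→score S639 F1824: (68.3266,51.0318) → (188.5795,63.5712) → (202.8094,81.2264) → (216.6344,62.5652) → (68.3266,51.0318) (closed)

[3] `<circle>` circle, #ff00ff→score S639 F1824: (223.7518,46.8269) → (221.0284,53.4016) → (214.4537,56.1250) → (207.8790,53.4016) → (205.1556,46.8269) → (207.8790,40.2522) → (214.4537,37.5288) → (221.0284,40.2522) → (223.7518,46.8269) (closed)

[4] `<circle>` circle, #ff00ff→score S639 F1824: (209.0761,45.2027) → (204.2849,56.7698) → (192.7178,61.5610) → (181.1507,56.7698) → (176.3595,45.2027) → (181.1507,33.6356) → (192.7178,28.8444) → (204.2849,33.6356) → (209.0761,45.2027) (closed)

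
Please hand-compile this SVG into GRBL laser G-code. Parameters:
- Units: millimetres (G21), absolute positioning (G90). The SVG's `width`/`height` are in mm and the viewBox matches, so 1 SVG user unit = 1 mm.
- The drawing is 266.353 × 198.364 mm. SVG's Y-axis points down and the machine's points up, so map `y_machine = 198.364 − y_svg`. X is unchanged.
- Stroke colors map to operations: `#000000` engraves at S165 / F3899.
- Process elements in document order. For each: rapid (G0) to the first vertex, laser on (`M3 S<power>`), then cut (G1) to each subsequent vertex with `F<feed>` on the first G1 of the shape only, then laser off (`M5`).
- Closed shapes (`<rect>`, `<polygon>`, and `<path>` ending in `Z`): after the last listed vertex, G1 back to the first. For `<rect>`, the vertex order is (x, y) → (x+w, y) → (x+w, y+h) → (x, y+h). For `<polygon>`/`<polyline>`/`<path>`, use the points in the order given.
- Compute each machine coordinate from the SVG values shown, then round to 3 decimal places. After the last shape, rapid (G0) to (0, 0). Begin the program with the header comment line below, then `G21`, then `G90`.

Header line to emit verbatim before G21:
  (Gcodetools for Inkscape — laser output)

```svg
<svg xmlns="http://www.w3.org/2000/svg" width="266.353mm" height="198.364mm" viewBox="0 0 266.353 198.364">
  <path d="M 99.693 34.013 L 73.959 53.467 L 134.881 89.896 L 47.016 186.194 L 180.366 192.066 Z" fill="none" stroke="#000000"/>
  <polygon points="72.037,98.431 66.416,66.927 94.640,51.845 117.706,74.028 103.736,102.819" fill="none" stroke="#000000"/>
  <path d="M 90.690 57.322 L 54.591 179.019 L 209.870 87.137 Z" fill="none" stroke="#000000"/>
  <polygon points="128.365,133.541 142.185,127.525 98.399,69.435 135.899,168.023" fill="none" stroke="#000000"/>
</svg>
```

(Gcodetools for Inkscape — laser output)
G21
G90
G0 X99.693 Y164.351
M3 S165
G1 X73.959 Y144.897 F3899
G1 X134.881 Y108.468
G1 X47.016 Y12.170
G1 X180.366 Y6.298
G1 X99.693 Y164.351
M5
G0 X72.037 Y99.933
M3 S165
G1 X66.416 Y131.437 F3899
G1 X94.640 Y146.519
G1 X117.706 Y124.336
G1 X103.736 Y95.545
G1 X72.037 Y99.933
M5
G0 X90.690 Y141.042
M3 S165
G1 X54.591 Y19.345 F3899
G1 X209.870 Y111.227
G1 X90.690 Y141.042
M5
G0 X128.365 Y64.823
M3 S165
G1 X142.185 Y70.839 F3899
G1 X98.399 Y128.929
G1 X135.899 Y30.341
G1 X128.365 Y64.823
M5
G0 X0.000 Y0.000

1 u = 1 mm; y_m = 198.364 − y.

[1] `<path>` closed polygon, #000000→engrave S165 F3899: (99.693,164.351) → (73.959,144.897) → (134.881,108.468) → (47.016,12.170) → (180.366,6.298) → (99.693,164.351) (closed)

[2] `<polygon>` regular polygon, #000000→engrave S165 F3899: (72.037,99.933) → (66.416,131.437) → (94.640,146.519) → (117.706,124.336) → (103.736,95.545) → (72.037,99.933) (closed)

[3] `<path>` closed polygon, #000000→engrave S165 F3899: (90.690,141.042) → (54.591,19.345) → (209.870,111.227) → (90.690,141.042) (closed)

[4] `<polygon>` closed polygon, #000000→engrave S165 F3899: (128.365,64.823) → (142.185,70.839) → (98.399,128.929) → (135.899,30.341) → (128.365,64.823) (closed)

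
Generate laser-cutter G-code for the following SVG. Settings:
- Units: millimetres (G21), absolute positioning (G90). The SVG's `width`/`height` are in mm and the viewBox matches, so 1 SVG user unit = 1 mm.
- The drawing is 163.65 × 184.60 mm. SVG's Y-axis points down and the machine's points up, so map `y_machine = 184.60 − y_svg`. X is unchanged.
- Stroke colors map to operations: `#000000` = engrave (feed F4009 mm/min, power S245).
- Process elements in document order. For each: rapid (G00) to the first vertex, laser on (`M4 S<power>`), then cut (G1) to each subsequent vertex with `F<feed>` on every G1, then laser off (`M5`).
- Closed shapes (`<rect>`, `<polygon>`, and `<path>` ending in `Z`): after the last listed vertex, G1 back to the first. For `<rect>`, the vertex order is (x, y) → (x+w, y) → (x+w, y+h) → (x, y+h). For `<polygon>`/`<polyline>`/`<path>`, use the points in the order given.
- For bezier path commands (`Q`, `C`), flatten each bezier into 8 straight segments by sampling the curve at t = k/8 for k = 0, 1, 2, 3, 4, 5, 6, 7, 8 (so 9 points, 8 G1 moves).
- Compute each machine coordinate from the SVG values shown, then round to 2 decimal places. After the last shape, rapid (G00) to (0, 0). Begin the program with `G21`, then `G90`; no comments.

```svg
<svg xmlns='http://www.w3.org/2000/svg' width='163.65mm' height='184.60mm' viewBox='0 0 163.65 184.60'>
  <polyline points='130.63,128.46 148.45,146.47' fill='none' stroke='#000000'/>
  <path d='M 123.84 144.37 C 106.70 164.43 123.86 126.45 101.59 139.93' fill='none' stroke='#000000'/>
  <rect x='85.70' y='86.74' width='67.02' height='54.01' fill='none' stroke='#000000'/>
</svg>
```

viewBox `0 0 163.65 184.60` with mm width/height → 1 unit = 1 mm. Flip: y_m = 184.60 − y_svg.

**Shape 1** — `<polyline>` line segment, stroke `#000000` → engrave (S245, F4009). Machine vertices: (130.63,56.14) → (148.45,38.13). Open path.

**Shape 2** — `<path>` cubic bezier, stroke `#000000` → engrave (S245, F4009). Control points (SVG): P0=(123.84,144.37), P1=(106.70,164.43), P2=(123.86,126.45), P3=(101.59,139.93); sampled at t=k/8. Machine vertices: (123.84,40.23) → (118.88,35.21) → (116.26,34.36) → (115.14,36.37) → (114.64,39.98) → (113.90,43.90) → (112.05,46.84) → (108.24,47.53) → (101.59,44.67). Open path.

**Shape 3** — `<rect>` rectangle, stroke `#000000` → engrave (S245, F4009). Machine vertices: (85.70,97.86) → (152.72,97.86) → (152.72,43.85) → (85.70,43.85) → (85.70,97.86). Closed: final G1 returns to the first vertex.

G21
G90
G00 X130.63 Y56.14
M4 S245
G1 X148.45 Y38.13 F4009
M5
G00 X123.84 Y40.23
M4 S245
G1 X118.88 Y35.21 F4009
G1 X116.26 Y34.36 F4009
G1 X115.14 Y36.37 F4009
G1 X114.64 Y39.98 F4009
G1 X113.90 Y43.90 F4009
G1 X112.05 Y46.84 F4009
G1 X108.24 Y47.53 F4009
G1 X101.59 Y44.67 F4009
M5
G00 X85.70 Y97.86
M4 S245
G1 X152.72 Y97.86 F4009
G1 X152.72 Y43.85 F4009
G1 X85.70 Y43.85 F4009
G1 X85.70 Y97.86 F4009
M5
G00 X0.00 Y0.00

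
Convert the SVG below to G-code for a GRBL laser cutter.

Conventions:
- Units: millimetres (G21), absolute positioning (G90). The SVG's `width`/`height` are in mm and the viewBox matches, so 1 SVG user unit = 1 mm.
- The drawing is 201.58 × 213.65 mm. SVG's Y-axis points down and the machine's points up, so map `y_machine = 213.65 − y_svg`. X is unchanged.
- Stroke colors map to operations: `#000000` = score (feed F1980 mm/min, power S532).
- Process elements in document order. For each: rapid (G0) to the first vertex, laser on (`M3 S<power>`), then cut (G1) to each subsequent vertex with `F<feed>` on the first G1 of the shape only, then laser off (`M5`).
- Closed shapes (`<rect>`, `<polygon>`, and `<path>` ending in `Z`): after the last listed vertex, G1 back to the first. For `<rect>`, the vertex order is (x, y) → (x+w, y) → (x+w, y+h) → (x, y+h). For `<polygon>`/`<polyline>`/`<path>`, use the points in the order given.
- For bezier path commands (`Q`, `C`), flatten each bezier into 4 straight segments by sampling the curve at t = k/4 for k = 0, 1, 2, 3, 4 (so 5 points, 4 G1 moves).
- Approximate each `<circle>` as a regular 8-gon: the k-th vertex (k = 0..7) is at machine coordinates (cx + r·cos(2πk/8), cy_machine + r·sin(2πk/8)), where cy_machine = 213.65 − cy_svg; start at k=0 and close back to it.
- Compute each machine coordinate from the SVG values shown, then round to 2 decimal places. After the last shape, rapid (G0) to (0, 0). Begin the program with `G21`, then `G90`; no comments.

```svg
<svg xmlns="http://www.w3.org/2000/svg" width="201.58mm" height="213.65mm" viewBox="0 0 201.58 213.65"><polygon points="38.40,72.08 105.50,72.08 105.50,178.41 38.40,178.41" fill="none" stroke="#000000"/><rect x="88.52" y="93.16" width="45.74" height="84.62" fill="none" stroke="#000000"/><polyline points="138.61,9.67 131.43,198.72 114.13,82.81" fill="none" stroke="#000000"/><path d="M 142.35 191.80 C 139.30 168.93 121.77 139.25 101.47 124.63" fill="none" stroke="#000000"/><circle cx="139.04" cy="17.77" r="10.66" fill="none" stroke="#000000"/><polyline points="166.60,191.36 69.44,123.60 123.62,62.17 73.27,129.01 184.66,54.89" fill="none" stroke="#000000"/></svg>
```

viewBox `0 0 201.58 213.65` with mm width/height → 1 unit = 1 mm. Flip: y_m = 213.65 − y_svg.

**Shape 1** — `<polygon>` rectangle, stroke `#000000` → score (S532, F1980). Machine vertices: (38.40,141.57) → (105.50,141.57) → (105.50,35.24) → (38.40,35.24) → (38.40,141.57). Closed: final G1 returns to the first vertex.

**Shape 2** — `<rect>` rectangle, stroke `#000000` → score (S532, F1980). Machine vertices: (88.52,120.49) → (134.26,120.49) → (134.26,35.87) → (88.52,35.87) → (88.52,120.49). Closed: final G1 returns to the first vertex.

**Shape 3** — `<polyline>` open polyline, stroke `#000000` → score (S532, F1980). Machine vertices: (138.61,203.98) → (131.43,14.93) → (114.13,130.84). Open path.

**Shape 4** — `<path>` cubic bezier, stroke `#000000` → score (S532, F1980). Control points (SVG): P0=(142.35,191.80), P1=(139.30,168.93), P2=(121.77,139.25), P3=(101.47,124.63); sampled at t=k/4. Machine vertices: (142.35,21.85) → (137.53,39.94) → (128.38,58.53) → (115.99,75.57) → (101.47,89.02). Open path.

**Shape 5** — `<circle>` circle, stroke `#000000` → score (S532, F1980). Machine vertices: (149.70,195.88) → (146.58,203.42) → (139.04,206.54) → (131.50,203.42) → (128.38,195.88) → (131.50,188.34) → (139.04,185.22) → (146.58,188.34) → (149.70,195.88). Closed: final G1 returns to the first vertex.

**Shape 6** — `<polyline>` open polyline, stroke `#000000` → score (S532, F1980). Machine vertices: (166.60,22.29) → (69.44,90.05) → (123.62,151.48) → (73.27,84.64) → (184.66,158.76). Open path.

G21
G90
G0 X38.40 Y141.57
M3 S532
G1 X105.50 Y141.57 F1980
G1 X105.50 Y35.24
G1 X38.40 Y35.24
G1 X38.40 Y141.57
M5
G0 X88.52 Y120.49
M3 S532
G1 X134.26 Y120.49 F1980
G1 X134.26 Y35.87
G1 X88.52 Y35.87
G1 X88.52 Y120.49
M5
G0 X138.61 Y203.98
M3 S532
G1 X131.43 Y14.93 F1980
G1 X114.13 Y130.84
M5
G0 X142.35 Y21.85
M3 S532
G1 X137.53 Y39.94 F1980
G1 X128.38 Y58.53
G1 X115.99 Y75.57
G1 X101.47 Y89.02
M5
G0 X149.70 Y195.88
M3 S532
G1 X146.58 Y203.42 F1980
G1 X139.04 Y206.54
G1 X131.50 Y203.42
G1 X128.38 Y195.88
G1 X131.50 Y188.34
G1 X139.04 Y185.22
G1 X146.58 Y188.34
G1 X149.70 Y195.88
M5
G0 X166.60 Y22.29
M3 S532
G1 X69.44 Y90.05 F1980
G1 X123.62 Y151.48
G1 X73.27 Y84.64
G1 X184.66 Y158.76
M5
G0 X0.00 Y0.00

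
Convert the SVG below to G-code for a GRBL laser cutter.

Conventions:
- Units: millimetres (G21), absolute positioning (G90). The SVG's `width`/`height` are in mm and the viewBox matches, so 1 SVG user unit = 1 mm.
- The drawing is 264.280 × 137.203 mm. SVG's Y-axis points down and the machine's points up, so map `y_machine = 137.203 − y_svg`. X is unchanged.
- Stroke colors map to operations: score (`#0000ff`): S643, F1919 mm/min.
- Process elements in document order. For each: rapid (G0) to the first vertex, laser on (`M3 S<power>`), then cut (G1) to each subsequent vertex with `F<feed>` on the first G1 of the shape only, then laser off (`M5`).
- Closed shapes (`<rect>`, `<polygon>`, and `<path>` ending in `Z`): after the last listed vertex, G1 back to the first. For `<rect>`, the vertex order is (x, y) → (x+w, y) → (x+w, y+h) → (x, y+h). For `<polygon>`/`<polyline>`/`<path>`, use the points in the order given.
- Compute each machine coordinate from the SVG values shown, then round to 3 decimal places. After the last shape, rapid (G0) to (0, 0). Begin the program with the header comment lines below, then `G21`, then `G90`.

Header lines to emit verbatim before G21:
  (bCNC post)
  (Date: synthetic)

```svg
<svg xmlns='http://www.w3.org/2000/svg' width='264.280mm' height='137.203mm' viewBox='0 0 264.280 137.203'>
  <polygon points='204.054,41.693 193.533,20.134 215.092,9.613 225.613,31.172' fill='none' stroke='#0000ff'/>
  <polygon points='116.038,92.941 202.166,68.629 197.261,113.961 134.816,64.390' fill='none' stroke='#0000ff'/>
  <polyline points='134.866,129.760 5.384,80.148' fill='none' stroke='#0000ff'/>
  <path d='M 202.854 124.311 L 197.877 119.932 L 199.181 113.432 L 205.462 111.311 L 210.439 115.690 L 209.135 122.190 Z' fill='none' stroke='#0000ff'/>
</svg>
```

(bCNC post)
(Date: synthetic)
G21
G90
G0 X204.054 Y95.510
M3 S643
G1 X193.533 Y117.069 F1919
G1 X215.092 Y127.590
G1 X225.613 Y106.031
G1 X204.054 Y95.510
M5
G0 X116.038 Y44.262
M3 S643
G1 X202.166 Y68.574 F1919
G1 X197.261 Y23.242
G1 X134.816 Y72.813
G1 X116.038 Y44.262
M5
G0 X134.866 Y7.443
M3 S643
G1 X5.384 Y57.055 F1919
M5
G0 X202.854 Y12.892
M3 S643
G1 X197.877 Y17.271 F1919
G1 X199.181 Y23.771
G1 X205.462 Y25.892
G1 X210.439 Y21.513
G1 X209.135 Y15.013
G1 X202.854 Y12.892
M5
G0 X0.000 Y0.000

Since the viewBox matches the mm dimensions, user units are millimetres directly. The only transform is the Y-flip y_m = 137.203 − y_svg.

Shape 1 is a regular polygon drawn with `<polygon>`. Its stroke #0000ff means score at S643, F1919. After flipping Y the toolpath is (204.054,95.510) → (193.533,117.069) → (215.092,127.590) → (225.613,106.031) → (204.054,95.510), returning to the start.

Shape 2 is a closed polygon drawn with `<polygon>`. Its stroke #0000ff means score at S643, F1919. After flipping Y the toolpath is (116.038,44.262) → (202.166,68.574) → (197.261,23.242) → (134.816,72.813) → (116.038,44.262), returning to the start.

Shape 3 is a line segment drawn with `<polyline>`. Its stroke #0000ff means score at S643, F1919. After flipping Y the toolpath is (134.866,7.443) → (5.384,57.055).

Shape 4 is a regular polygon drawn with `<path>`. Its stroke #0000ff means score at S643, F1919. After flipping Y the toolpath is (202.854,12.892) → (197.877,17.271) → (199.181,23.771) → (205.462,25.892) → (210.439,21.513) → (209.135,15.013) → (202.854,12.892), returning to the start.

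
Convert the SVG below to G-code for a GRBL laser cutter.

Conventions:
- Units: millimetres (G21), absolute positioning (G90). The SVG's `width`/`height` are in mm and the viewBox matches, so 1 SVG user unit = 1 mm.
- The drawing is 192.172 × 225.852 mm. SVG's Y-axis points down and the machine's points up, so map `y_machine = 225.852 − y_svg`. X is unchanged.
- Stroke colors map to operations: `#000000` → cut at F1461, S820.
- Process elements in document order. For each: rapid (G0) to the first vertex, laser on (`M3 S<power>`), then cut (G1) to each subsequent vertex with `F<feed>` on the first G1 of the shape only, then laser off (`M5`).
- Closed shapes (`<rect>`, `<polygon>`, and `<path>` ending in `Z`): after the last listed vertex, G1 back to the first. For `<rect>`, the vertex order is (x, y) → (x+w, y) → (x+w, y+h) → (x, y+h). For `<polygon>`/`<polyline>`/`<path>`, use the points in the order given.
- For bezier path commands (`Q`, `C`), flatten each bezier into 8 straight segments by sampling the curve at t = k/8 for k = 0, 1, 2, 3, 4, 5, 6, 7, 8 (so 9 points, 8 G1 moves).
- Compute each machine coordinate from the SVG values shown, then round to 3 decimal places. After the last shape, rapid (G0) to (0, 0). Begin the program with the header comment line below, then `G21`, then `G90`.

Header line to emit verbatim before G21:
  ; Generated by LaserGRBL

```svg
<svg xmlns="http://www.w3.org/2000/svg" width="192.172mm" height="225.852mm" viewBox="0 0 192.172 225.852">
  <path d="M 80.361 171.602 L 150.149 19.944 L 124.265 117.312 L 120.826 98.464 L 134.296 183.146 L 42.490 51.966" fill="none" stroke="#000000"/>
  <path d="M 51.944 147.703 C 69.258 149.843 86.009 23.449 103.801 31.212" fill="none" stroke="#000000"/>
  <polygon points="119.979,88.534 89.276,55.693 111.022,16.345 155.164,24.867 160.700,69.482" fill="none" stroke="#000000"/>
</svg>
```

; Generated by LaserGRBL
G21
G90
G0 X80.361 Y54.250
M3 S820
G1 X150.149 Y205.908 F1461
G1 X124.265 Y108.540
G1 X120.826 Y127.388
G1 X134.296 Y42.706
G1 X42.490 Y173.886
M5
G0 X51.944 Y78.149
M3 S820
G1 X58.413 Y82.858 F1461
G1 X64.849 Y96.540
G1 X71.269 Y116.114
G1 X77.693 Y138.503
G1 X84.140 Y160.629
G1 X90.627 Y179.412
G1 X97.175 Y191.776
G1 X103.801 Y194.640
M5
G0 X119.979 Y137.318
M3 S820
G1 X89.276 Y170.159 F1461
G1 X111.022 Y209.507
G1 X155.164 Y200.985
G1 X160.700 Y156.370
G1 X119.979 Y137.318
M5
G0 X0.000 Y0.000

1 u = 1 mm; y_m = 225.852 − y.

[1] `<path>` open polyline, #000000→cut S820 F1461: (80.361,54.250) → (150.149,205.908) → (124.265,108.540) → (120.826,127.388) → (134.296,42.706) → (42.490,173.886)

[2] `<path>` cubic bezier, #000000→cut S820 F1461: (51.944,78.149) → (58.413,82.858) → (64.849,96.540) → (71.269,116.114) → (77.693,138.503) → (84.140,160.629) → (90.627,179.412) → (97.175,191.776) → (103.801,194.640)

[3] `<polygon>` regular polygon, #000000→cut S820 F1461: (119.979,137.318) → (89.276,170.159) → (111.022,209.507) → (155.164,200.985) → (160.700,156.370) → (119.979,137.318) (closed)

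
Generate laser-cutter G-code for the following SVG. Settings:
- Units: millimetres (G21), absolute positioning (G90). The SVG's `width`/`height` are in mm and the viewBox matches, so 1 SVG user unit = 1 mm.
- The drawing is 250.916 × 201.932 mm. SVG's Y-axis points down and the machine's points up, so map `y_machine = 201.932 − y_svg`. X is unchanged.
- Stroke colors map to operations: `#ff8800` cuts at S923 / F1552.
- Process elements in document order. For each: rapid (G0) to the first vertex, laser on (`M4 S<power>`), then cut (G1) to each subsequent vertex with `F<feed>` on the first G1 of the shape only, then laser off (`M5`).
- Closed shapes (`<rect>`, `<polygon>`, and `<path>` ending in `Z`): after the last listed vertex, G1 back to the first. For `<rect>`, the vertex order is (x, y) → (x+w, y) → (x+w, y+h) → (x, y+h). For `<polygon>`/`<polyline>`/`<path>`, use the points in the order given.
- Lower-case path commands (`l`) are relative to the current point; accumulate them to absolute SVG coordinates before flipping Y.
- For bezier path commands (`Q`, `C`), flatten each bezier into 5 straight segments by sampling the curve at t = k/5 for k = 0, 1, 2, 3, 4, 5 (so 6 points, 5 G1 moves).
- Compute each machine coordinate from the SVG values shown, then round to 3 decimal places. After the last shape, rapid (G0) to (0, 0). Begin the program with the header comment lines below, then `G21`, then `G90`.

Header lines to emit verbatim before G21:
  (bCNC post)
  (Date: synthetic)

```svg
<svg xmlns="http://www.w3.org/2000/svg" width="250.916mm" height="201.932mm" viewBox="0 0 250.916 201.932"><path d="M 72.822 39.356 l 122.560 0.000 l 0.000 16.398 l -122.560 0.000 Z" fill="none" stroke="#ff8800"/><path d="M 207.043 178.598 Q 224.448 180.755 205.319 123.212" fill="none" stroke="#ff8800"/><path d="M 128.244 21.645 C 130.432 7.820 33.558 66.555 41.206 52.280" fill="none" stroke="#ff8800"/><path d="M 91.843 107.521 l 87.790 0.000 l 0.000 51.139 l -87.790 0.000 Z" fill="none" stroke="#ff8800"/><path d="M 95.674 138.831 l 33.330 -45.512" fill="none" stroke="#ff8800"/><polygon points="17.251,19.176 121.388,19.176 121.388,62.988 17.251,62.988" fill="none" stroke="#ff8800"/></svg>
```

Since the viewBox matches the mm dimensions, user units are millimetres directly. The only transform is the Y-flip y_m = 201.932 − y_svg.

Shape 1 is a rectangle drawn with `<path>`. Its stroke #ff8800 means cut at S923, F1552. After flipping Y the toolpath is (72.822,162.576) → (195.382,162.576) → (195.382,146.178) → (72.822,146.178) → (72.822,162.576), returning to the start.

Shape 2 is a quadratic bezier drawn with `<path>`. Its stroke #ff8800 means cut at S923, F1552. After flipping Y the toolpath is (207.043,23.334) → (212.544,24.859) → (215.122,31.160) → (214.777,42.238) → (211.509,58.091) → (205.319,78.720).

Shape 3 is a cubic bezier drawn with `<path>`. Its stroke #ff8800 means cut at S923, F1552. After flipping Y the toolpath is (128.244,180.287) → (119.298,181.039) → (96.349,171.365) → (69.170,158.250) → (47.531,148.684) → (41.206,149.652).

Shape 4 is a rectangle drawn with `<path>`. Its stroke #ff8800 means cut at S923, F1552. After flipping Y the toolpath is (91.843,94.411) → (179.633,94.411) → (179.633,43.272) → (91.843,43.272) → (91.843,94.411), returning to the start.

Shape 5 is a line segment drawn with `<path>`. Its stroke #ff8800 means cut at S923, F1552. After flipping Y the toolpath is (95.674,63.101) → (129.004,108.613).

Shape 6 is a rectangle drawn with `<polygon>`. Its stroke #ff8800 means cut at S923, F1552. After flipping Y the toolpath is (17.251,182.756) → (121.388,182.756) → (121.388,138.944) → (17.251,138.944) → (17.251,182.756), returning to the start.

(bCNC post)
(Date: synthetic)
G21
G90
G0 X72.822 Y162.576
M4 S923
G1 X195.382 Y162.576 F1552
G1 X195.382 Y146.178
G1 X72.822 Y146.178
G1 X72.822 Y162.576
M5
G0 X207.043 Y23.334
M4 S923
G1 X212.544 Y24.859 F1552
G1 X215.122 Y31.160
G1 X214.777 Y42.238
G1 X211.509 Y58.091
G1 X205.319 Y78.720
M5
G0 X128.244 Y180.287
M4 S923
G1 X119.298 Y181.039 F1552
G1 X96.349 Y171.365
G1 X69.170 Y158.250
G1 X47.531 Y148.684
G1 X41.206 Y149.652
M5
G0 X91.843 Y94.411
M4 S923
G1 X179.633 Y94.411 F1552
G1 X179.633 Y43.272
G1 X91.843 Y43.272
G1 X91.843 Y94.411
M5
G0 X95.674 Y63.101
M4 S923
G1 X129.004 Y108.613 F1552
M5
G0 X17.251 Y182.756
M4 S923
G1 X121.388 Y182.756 F1552
G1 X121.388 Y138.944
G1 X17.251 Y138.944
G1 X17.251 Y182.756
M5
G0 X0.000 Y0.000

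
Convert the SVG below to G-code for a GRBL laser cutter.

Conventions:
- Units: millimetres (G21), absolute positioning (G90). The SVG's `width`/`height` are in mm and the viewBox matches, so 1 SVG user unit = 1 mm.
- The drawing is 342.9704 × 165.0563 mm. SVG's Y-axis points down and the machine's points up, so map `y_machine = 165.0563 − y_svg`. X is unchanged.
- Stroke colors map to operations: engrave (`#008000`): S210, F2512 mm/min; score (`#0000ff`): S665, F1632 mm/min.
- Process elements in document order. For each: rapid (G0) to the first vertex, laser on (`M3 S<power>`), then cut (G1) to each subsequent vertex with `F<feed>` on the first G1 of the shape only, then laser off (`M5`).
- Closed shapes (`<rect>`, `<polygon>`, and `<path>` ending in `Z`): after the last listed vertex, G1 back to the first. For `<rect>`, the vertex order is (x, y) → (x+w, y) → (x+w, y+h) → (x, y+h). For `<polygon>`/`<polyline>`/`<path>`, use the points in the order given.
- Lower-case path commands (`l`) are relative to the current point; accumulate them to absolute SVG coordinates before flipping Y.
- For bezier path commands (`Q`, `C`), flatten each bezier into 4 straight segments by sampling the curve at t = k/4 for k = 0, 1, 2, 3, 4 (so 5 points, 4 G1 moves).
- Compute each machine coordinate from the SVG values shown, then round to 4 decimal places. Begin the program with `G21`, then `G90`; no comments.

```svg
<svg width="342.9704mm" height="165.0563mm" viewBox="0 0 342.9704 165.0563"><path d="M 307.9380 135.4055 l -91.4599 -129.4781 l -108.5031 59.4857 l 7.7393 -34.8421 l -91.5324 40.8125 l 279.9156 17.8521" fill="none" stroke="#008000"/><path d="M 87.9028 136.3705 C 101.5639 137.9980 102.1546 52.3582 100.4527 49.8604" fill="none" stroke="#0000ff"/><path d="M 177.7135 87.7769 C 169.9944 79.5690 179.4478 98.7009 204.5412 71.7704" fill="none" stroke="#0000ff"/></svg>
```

G21
G90
G0 X307.9380 Y29.6508
M3 S210
G1 X216.4781 Y159.1289 F2512
G1 X107.9750 Y99.6432
G1 X115.7143 Y134.4853
G1 X24.1819 Y93.6728
G1 X304.0975 Y75.8207
M5
G0 X87.9028 Y28.6858
M3 S665
G1 X95.8663 Y41.1651 F1632
G1 X99.9389 Y70.3939
G1 X101.1309 Y100.3961
G1 X100.4527 Y115.1959
M5
G0 X177.7135 Y77.2794
M3 S665
G1 X175.1201 Y79.4560 F1632
G1 X178.8227 Y78.2617
G1 X188.6776 Y80.5778
G1 X204.5412 Y93.2859
M5

Since the viewBox matches the mm dimensions, user units are millimetres directly. The only transform is the Y-flip y_m = 165.0563 − y_svg.

Shape 1 is a open polyline drawn with `<path>`. Its stroke #008000 means engrave at S210, F2512. After flipping Y the toolpath is (307.9380,29.6508) → (216.4781,159.1289) → (107.9750,99.6432) → (115.7143,134.4853) → (24.1819,93.6728) → (304.0975,75.8207).

Shape 2 is a cubic bezier drawn with `<path>`. Its stroke #0000ff means score at S665, F1632. After flipping Y the toolpath is (87.9028,28.6858) → (95.8663,41.1651) → (99.9389,70.3939) → (101.1309,100.3961) → (100.4527,115.1959).

Shape 3 is a cubic bezier drawn with `<path>`. Its stroke #0000ff means score at S665, F1632. After flipping Y the toolpath is (177.7135,77.2794) → (175.1201,79.4560) → (178.8227,78.2617) → (188.6776,80.5778) → (204.5412,93.2859).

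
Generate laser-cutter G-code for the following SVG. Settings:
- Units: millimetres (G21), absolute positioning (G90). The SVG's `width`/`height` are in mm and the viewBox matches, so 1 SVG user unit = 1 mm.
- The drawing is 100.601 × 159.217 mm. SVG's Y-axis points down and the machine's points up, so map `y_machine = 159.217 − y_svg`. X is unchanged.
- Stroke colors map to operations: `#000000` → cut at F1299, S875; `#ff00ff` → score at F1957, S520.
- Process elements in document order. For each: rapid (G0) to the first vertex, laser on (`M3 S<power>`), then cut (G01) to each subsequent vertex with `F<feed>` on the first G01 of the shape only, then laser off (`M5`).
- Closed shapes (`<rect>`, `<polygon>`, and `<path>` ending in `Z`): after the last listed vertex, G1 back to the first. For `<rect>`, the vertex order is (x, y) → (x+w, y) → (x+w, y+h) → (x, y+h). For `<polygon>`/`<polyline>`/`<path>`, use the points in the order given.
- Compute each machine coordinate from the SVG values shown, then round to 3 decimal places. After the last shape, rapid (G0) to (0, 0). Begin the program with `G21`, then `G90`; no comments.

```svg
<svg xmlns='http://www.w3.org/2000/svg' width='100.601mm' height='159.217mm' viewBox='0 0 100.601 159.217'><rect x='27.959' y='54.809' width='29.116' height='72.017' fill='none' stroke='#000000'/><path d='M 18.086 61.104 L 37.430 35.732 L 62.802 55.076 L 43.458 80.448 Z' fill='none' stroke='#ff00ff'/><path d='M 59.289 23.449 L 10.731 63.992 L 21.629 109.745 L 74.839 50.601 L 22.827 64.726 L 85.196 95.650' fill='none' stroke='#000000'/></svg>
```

G21
G90
G0 X27.959 Y104.408
M3 S875
G01 X57.075 Y104.408 F1299
G01 X57.075 Y32.391
G01 X27.959 Y32.391
G01 X27.959 Y104.408
M5
G0 X18.086 Y98.113
M3 S520
G01 X37.430 Y123.485 F1957
G01 X62.802 Y104.141
G01 X43.458 Y78.769
G01 X18.086 Y98.113
M5
G0 X59.289 Y135.768
M3 S875
G01 X10.731 Y95.225 F1299
G01 X21.629 Y49.472
G01 X74.839 Y108.616
G01 X22.827 Y94.491
G01 X85.196 Y63.567
M5
G0 X0.000 Y0.000

Since the viewBox matches the mm dimensions, user units are millimetres directly. The only transform is the Y-flip y_m = 159.217 − y_svg.

Shape 1 is a rectangle drawn with `<rect>`. Its stroke #000000 means cut at S875, F1299. After flipping Y the toolpath is (27.959,104.408) → (57.075,104.408) → (57.075,32.391) → (27.959,32.391) → (27.959,104.408), returning to the start.

Shape 2 is a regular polygon drawn with `<path>`. Its stroke #ff00ff means score at S520, F1957. After flipping Y the toolpath is (18.086,98.113) → (37.430,123.485) → (62.802,104.141) → (43.458,78.769) → (18.086,98.113), returning to the start.

Shape 3 is a open polyline drawn with `<path>`. Its stroke #000000 means cut at S875, F1299. After flipping Y the toolpath is (59.289,135.768) → (10.731,95.225) → (21.629,49.472) → (74.839,108.616) → (22.827,94.491) → (85.196,63.567).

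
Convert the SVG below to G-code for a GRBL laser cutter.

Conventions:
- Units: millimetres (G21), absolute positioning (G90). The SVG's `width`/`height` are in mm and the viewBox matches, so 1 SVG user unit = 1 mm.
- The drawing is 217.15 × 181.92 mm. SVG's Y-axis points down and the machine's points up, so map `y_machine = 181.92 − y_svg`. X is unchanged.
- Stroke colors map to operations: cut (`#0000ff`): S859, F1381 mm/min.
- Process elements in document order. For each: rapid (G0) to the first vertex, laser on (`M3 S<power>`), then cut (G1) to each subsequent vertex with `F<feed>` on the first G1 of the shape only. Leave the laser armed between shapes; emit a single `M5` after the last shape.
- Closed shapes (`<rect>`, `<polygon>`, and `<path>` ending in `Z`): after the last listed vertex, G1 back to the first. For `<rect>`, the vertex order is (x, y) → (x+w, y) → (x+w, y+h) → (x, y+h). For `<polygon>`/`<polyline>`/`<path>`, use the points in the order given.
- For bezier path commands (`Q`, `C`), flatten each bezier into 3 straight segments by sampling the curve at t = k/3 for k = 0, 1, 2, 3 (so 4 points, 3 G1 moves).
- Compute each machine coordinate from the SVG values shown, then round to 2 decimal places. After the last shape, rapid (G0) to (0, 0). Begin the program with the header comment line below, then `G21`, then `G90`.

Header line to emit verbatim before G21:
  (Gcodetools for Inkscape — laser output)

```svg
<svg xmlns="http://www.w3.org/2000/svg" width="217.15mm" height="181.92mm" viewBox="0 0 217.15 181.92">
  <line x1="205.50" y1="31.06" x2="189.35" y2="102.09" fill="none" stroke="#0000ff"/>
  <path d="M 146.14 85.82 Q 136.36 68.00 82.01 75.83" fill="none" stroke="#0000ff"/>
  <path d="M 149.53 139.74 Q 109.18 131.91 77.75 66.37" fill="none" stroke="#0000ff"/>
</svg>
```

Since the viewBox matches the mm dimensions, user units are millimetres directly. The only transform is the Y-flip y_m = 181.92 − y_svg.

Shape 1 is a line segment drawn with `<line>`. Its stroke #0000ff means cut at S859, F1381. After flipping Y the toolpath is (205.50,150.86) → (189.35,79.83).

Shape 2 is a quadratic bezier drawn with `<path>`. Its stroke #0000ff means cut at S859, F1381. After flipping Y the toolpath is (146.14,96.10) → (134.67,105.13) → (113.29,108.46) → (82.01,106.09).

Shape 3 is a quadratic bezier drawn with `<path>`. Its stroke #0000ff means cut at S859, F1381. After flipping Y the toolpath is (149.53,42.18) → (123.62,53.81) → (99.69,78.27) → (77.75,115.55).

(Gcodetools for Inkscape — laser output)
G21
G90
G0 X205.50 Y150.86
M3 S859
G1 X189.35 Y79.83 F1381
G0 X146.14 Y96.10
M3 S859
G1 X134.67 Y105.13 F1381
G1 X113.29 Y108.46
G1 X82.01 Y106.09
G0 X149.53 Y42.18
M3 S859
G1 X123.62 Y53.81 F1381
G1 X99.69 Y78.27
G1 X77.75 Y115.55
M5
G0 X0.00 Y0.00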